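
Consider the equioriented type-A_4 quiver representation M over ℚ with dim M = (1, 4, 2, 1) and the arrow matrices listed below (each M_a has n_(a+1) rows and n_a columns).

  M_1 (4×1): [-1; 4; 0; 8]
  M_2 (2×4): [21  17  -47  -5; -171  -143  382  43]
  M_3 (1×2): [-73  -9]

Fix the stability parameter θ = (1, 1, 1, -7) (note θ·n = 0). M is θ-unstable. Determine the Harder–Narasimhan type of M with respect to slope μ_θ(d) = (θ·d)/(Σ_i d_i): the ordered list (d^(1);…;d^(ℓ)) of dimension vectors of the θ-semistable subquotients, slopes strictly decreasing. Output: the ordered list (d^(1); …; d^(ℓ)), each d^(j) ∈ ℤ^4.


Interval decomposition of M: I[1,4], I[2,2]^2, I[2,3].
HN type (ℓ=2): μ^(1)=1; μ^(2)=-1

((0, 3, 1, 0); (1, 1, 1, 1))


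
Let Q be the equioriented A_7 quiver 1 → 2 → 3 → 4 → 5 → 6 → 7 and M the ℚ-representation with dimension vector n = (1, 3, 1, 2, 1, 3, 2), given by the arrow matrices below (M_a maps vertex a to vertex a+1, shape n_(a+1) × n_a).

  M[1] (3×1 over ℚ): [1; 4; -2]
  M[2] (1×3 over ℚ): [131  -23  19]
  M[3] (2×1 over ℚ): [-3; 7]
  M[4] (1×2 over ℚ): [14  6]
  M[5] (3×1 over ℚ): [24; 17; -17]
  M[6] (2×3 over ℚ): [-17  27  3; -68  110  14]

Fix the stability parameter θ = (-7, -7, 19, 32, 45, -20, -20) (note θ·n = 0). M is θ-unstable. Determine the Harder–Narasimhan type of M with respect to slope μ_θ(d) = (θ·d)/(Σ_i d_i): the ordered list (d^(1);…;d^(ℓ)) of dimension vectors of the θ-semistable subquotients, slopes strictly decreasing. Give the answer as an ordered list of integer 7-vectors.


Via rank(M_{q-1}∘⋯∘M_p): M ≅ I[1,4], I[2,2]^2, I[4,6], I[6,7]^2.
μ_θ-semistable layers: μ^(1)=32; μ^(2)=19; μ^(3)=-7; μ^(4)=-20

((0, 0, 0, 1, 0, 0, 0); (0, 0, 1, 1, 1, 1, 0); (1, 3, 0, 0, 0, 0, 0); (0, 0, 0, 0, 0, 2, 2))


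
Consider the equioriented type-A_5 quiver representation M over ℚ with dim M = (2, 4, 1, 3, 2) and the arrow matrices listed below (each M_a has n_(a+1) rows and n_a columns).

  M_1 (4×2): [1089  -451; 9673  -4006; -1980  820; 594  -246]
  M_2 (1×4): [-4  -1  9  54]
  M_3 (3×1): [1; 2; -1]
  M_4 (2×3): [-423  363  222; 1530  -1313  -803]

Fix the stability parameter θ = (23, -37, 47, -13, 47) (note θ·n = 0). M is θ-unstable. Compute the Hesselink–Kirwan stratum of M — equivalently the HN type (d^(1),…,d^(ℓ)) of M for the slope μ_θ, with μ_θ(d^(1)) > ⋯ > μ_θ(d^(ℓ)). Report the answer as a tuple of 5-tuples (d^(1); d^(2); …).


Barcode: M ≅ I[1,2], I[1,5], I[2,2]^2, I[4,4], I[4,5]. HN layers by μ_θ (5 steps, strictly decreasing):
  μ^(1)=47; μ^(2)=17; μ^(3)=-7; μ^(4)=-13; μ^(5)=-37

((0, 0, 0, 0, 2); (0, 0, 1, 1, 0); (2, 2, 0, 0, 0); (0, 0, 0, 2, 0); (0, 2, 0, 0, 0))


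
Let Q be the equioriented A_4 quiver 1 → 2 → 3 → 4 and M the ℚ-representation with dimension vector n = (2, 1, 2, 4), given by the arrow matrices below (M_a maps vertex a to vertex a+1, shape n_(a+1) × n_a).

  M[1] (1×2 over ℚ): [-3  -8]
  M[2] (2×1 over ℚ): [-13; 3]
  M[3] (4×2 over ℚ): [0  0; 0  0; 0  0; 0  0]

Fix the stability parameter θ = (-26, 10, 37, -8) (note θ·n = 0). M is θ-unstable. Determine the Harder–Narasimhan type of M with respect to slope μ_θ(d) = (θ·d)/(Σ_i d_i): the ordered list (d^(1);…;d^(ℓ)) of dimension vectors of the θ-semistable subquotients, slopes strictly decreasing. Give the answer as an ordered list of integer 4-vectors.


Via rank(M_{q-1}∘⋯∘M_p): M ≅ I[1,1], I[1,3], I[3,3], I[4,4]^4.
μ_θ-semistable layers: μ^(1)=37; μ^(2)=10; μ^(3)=-8; μ^(4)=-26

((0, 0, 2, 0); (0, 1, 0, 0); (0, 0, 0, 4); (2, 0, 0, 0))


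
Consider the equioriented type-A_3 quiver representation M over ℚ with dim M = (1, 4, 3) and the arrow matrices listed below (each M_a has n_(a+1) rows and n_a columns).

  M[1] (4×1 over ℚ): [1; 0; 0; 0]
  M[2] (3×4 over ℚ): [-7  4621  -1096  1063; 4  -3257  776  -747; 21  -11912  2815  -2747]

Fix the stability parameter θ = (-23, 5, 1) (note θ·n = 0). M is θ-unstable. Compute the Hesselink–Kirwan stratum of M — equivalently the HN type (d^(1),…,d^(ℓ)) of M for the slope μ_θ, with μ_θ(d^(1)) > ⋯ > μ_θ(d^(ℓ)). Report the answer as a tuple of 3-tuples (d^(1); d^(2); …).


Barcode: M ≅ I[1,3], I[2,2], I[2,3]^2. HN layers by μ_θ (3 steps, strictly decreasing):
  μ^(1)=5; μ^(2)=3; μ^(3)=-23

((0, 1, 0); (0, 3, 3); (1, 0, 0))


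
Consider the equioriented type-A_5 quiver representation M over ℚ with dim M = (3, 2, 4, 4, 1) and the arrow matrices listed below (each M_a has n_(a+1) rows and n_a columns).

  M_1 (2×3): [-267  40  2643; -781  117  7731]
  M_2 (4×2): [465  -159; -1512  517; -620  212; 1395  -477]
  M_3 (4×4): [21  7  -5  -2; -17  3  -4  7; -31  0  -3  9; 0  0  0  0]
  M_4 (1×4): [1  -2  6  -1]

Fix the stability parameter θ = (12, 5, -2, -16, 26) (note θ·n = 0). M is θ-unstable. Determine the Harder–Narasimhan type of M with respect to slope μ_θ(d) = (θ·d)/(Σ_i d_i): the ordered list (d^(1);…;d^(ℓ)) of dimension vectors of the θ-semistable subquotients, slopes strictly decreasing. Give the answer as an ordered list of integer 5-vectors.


Via rank(M_{q-1}∘⋯∘M_p): M ≅ I[1,1], I[1,4], I[1,5], I[3,3], I[3,4], I[4,4].
μ_θ-semistable layers: μ^(1)=26; μ^(2)=12; μ^(3)=-1/4; μ^(4)=-2; μ^(5)=-9; μ^(6)=-16

((0, 0, 0, 0, 1); (1, 0, 0, 0, 0); (2, 2, 2, 2, 0); (0, 0, 1, 0, 0); (0, 0, 1, 1, 0); (0, 0, 0, 1, 0))


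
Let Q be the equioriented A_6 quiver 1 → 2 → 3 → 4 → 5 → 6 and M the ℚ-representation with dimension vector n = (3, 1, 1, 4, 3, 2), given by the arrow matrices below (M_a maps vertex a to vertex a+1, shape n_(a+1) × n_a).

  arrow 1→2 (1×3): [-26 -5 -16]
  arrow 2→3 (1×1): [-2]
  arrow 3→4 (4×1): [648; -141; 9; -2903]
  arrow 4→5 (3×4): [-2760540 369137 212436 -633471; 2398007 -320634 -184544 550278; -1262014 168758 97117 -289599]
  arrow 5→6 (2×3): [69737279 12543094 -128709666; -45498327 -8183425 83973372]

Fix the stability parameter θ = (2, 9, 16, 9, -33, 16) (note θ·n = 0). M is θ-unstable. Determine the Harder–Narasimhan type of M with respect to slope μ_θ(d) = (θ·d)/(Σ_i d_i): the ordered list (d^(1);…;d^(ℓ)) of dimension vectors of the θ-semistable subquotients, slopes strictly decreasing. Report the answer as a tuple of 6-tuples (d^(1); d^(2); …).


Barcode: M ≅ I[1,1]^2, I[1,4], I[4,5], I[4,6]^2. HN layers by μ_θ (5 steps, strictly decreasing):
  μ^(1)=16; μ^(2)=25/2; μ^(3)=9; μ^(4)=2; μ^(5)=-12

((0, 0, 0, 0, 0, 2); (0, 0, 1, 1, 0, 0); (0, 1, 0, 0, 0, 0); (3, 0, 0, 0, 0, 0); (0, 0, 0, 3, 3, 0))


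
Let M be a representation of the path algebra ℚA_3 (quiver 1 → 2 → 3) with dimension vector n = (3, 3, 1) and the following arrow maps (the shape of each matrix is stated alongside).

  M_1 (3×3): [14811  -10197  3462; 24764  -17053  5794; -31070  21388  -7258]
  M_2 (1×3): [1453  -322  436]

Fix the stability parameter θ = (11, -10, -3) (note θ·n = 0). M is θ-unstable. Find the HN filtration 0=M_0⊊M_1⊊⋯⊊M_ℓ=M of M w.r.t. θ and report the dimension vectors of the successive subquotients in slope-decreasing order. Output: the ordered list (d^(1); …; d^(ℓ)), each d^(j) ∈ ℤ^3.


Interval decomposition of M: I[1,2]^2, I[1,3].
HN type (ℓ=2): μ^(1)=1/2; μ^(2)=-2/3

((2, 2, 0); (1, 1, 1))


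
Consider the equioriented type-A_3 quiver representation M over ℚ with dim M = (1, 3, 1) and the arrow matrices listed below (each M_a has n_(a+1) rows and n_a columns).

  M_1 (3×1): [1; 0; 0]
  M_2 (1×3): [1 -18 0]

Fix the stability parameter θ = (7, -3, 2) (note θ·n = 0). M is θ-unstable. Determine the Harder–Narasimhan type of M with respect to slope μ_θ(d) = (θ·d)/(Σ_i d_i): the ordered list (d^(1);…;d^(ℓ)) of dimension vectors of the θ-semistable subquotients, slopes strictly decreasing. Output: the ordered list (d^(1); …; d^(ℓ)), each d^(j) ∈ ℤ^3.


Interval decomposition of M: I[1,3], I[2,2]^2.
HN type (ℓ=2): μ^(1)=2; μ^(2)=-3

((1, 1, 1); (0, 2, 0))


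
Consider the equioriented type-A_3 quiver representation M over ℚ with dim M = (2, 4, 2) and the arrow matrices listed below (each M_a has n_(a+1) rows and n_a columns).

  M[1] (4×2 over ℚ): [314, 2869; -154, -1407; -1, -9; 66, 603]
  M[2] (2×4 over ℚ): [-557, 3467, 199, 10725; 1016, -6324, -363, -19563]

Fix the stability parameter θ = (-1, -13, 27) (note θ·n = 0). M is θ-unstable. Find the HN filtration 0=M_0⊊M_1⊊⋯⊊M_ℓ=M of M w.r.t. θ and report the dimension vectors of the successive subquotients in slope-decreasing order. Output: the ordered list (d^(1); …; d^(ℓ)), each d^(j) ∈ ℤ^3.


Via rank(M_{q-1}∘⋯∘M_p): M ≅ I[1,2], I[1,3], I[2,2], I[2,3].
μ_θ-semistable layers: μ^(1)=27; μ^(2)=-7; μ^(3)=-13

((0, 0, 2); (2, 2, 0); (0, 2, 0))


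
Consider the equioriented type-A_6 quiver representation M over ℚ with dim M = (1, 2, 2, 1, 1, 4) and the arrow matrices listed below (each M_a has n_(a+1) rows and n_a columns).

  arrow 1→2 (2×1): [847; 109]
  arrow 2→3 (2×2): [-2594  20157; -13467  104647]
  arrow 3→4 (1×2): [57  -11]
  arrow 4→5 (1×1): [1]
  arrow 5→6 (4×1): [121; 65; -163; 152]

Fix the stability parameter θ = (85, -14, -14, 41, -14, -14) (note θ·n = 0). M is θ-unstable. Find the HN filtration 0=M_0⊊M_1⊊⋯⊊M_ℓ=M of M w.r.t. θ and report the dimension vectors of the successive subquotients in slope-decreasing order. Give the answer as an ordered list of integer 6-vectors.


Interval decomposition of M: I[1,6], I[2,3], I[6,6]^3.
HN type (ℓ=2): μ^(1)=35/3; μ^(2)=-14

((1, 1, 1, 1, 1, 1); (0, 1, 1, 0, 0, 3))


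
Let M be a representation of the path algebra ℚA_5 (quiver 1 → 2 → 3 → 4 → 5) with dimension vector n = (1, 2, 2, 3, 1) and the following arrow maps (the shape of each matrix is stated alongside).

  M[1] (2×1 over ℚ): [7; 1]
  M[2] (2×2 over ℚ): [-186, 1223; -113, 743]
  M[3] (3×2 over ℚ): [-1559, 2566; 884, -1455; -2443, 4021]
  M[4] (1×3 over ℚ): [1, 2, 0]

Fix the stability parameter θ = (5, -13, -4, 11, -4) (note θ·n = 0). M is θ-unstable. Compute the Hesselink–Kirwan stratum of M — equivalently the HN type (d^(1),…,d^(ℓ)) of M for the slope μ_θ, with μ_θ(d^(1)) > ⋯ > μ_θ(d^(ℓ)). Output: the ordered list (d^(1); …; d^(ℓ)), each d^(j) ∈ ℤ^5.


Barcode: M ≅ I[1,5], I[2,4], I[4,4]. HN layers by μ_θ (4 steps, strictly decreasing):
  μ^(1)=11; μ^(2)=7/2; μ^(3)=-4; μ^(4)=-13

((0, 0, 0, 2, 0); (0, 0, 0, 1, 1); (1, 1, 2, 0, 0); (0, 1, 0, 0, 0))


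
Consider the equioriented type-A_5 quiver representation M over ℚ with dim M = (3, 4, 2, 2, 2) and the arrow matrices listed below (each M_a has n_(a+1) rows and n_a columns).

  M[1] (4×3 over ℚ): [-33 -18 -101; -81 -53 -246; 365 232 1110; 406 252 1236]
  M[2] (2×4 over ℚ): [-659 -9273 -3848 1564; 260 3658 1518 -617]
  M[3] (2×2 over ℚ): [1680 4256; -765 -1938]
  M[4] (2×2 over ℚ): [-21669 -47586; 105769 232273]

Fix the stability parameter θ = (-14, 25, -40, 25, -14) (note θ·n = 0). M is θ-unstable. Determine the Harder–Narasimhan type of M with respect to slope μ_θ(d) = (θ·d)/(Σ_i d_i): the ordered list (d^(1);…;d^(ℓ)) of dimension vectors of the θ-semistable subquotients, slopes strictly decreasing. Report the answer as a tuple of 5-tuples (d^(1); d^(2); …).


Via rank(M_{q-1}∘⋯∘M_p): M ≅ I[1,2], I[1,3], I[1,5], I[2,2], I[4,5].
μ_θ-semistable layers: μ^(1)=25; μ^(2)=11/2; μ^(3)=-15/2; μ^(4)=-14

((0, 2, 0, 0, 0); (0, 0, 0, 2, 2); (0, 2, 2, 0, 0); (3, 0, 0, 0, 0))


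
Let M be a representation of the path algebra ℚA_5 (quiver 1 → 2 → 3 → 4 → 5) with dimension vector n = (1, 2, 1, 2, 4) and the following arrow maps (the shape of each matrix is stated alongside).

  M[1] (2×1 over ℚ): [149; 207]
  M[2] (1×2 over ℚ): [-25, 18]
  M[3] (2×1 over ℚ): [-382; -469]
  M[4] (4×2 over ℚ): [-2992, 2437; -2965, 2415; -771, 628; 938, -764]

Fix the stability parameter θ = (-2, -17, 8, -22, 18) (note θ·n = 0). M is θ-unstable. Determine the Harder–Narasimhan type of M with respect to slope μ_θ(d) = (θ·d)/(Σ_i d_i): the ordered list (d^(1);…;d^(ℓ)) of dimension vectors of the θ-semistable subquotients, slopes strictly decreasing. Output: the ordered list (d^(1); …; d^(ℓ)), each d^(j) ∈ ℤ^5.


Interval decomposition of M: I[1,5], I[2,2], I[4,5], I[5,5]^2.
HN type (ℓ=5): μ^(1)=18; μ^(2)=-7; μ^(3)=-19/2; μ^(4)=-17; μ^(5)=-22

((0, 0, 0, 0, 4); (0, 0, 1, 1, 0); (1, 1, 0, 0, 0); (0, 1, 0, 0, 0); (0, 0, 0, 1, 0))


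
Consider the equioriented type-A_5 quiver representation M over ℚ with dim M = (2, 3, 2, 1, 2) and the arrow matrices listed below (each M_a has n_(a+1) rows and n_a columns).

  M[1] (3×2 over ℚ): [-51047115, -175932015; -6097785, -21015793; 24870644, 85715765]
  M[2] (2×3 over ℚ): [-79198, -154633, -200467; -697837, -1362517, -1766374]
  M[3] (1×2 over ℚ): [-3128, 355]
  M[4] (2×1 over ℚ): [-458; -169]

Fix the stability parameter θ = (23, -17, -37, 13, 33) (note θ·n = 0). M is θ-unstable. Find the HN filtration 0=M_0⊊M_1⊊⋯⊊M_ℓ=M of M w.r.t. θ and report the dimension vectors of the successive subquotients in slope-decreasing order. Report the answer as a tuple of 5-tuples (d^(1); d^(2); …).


Interval decomposition of M: I[1,3], I[1,5], I[2,2], I[5,5].
HN type (ℓ=4): μ^(1)=33; μ^(2)=13; μ^(3)=-31/3; μ^(4)=-17

((0, 0, 0, 0, 2); (0, 0, 0, 1, 0); (2, 2, 2, 0, 0); (0, 1, 0, 0, 0))


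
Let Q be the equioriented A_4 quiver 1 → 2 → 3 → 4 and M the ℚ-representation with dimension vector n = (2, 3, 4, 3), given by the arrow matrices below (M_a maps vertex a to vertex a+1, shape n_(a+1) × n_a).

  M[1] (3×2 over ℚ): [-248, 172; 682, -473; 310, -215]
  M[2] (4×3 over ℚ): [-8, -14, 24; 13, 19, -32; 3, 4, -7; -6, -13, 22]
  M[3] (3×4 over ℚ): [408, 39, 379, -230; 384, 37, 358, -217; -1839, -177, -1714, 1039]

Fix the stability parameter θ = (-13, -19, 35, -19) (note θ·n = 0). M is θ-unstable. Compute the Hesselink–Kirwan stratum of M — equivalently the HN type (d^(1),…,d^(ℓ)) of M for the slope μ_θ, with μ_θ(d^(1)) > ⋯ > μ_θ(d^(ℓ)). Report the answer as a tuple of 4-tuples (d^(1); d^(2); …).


Barcode: M ≅ I[1,1], I[1,3], I[2,4]^2, I[3,4]. HN layers by μ_θ (5 steps, strictly decreasing):
  μ^(1)=35; μ^(2)=8; μ^(3)=-13; μ^(4)=-16; μ^(5)=-19

((0, 0, 1, 0); (0, 0, 3, 3); (1, 0, 0, 0); (1, 1, 0, 0); (0, 2, 0, 0))


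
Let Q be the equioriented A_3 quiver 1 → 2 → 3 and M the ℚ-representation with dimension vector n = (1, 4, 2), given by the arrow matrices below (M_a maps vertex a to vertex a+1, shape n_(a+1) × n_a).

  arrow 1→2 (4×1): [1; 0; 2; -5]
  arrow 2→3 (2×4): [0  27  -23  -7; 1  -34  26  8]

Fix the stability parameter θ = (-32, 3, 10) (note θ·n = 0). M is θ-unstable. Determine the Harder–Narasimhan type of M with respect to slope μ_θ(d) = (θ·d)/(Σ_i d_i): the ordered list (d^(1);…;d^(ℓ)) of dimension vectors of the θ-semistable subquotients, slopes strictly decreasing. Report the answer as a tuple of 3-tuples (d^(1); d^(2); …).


Interval decomposition of M: I[1,3], I[2,2]^2, I[2,3].
HN type (ℓ=3): μ^(1)=10; μ^(2)=3; μ^(3)=-32

((0, 0, 2); (0, 4, 0); (1, 0, 0))


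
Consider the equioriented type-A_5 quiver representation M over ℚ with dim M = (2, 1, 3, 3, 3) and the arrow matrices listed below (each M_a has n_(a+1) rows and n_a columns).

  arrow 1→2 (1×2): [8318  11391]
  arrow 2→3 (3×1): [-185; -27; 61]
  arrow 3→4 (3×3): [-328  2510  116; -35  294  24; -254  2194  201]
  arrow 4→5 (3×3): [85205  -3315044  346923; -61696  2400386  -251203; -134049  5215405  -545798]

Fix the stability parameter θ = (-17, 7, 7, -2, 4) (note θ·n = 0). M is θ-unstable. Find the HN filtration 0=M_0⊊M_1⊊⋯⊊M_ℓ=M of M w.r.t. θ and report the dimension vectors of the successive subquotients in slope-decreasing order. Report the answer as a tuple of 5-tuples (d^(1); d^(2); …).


Interval decomposition of M: I[1,1], I[1,5], I[3,5]^2.
HN type (ℓ=3): μ^(1)=4; μ^(2)=5/2; μ^(3)=-17

((0, 1, 1, 1, 3); (0, 0, 2, 2, 0); (2, 0, 0, 0, 0))


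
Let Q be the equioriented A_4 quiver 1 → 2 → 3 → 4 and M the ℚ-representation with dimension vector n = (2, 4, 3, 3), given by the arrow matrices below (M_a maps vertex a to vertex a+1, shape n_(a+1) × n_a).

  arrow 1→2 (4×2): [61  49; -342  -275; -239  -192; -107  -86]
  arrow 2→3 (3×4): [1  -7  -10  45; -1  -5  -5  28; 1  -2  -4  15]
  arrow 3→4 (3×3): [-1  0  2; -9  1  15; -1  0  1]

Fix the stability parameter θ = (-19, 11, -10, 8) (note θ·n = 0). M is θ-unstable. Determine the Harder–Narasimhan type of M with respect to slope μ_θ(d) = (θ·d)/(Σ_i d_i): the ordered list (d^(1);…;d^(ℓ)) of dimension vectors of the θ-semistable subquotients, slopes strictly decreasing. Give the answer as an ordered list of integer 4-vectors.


Interval decomposition of M: I[1,4]^2, I[2,2], I[2,4].
HN type (ℓ=4): μ^(1)=11; μ^(2)=8; μ^(3)=1/2; μ^(4)=-19

((0, 1, 0, 0); (0, 0, 0, 3); (0, 3, 3, 0); (2, 0, 0, 0))


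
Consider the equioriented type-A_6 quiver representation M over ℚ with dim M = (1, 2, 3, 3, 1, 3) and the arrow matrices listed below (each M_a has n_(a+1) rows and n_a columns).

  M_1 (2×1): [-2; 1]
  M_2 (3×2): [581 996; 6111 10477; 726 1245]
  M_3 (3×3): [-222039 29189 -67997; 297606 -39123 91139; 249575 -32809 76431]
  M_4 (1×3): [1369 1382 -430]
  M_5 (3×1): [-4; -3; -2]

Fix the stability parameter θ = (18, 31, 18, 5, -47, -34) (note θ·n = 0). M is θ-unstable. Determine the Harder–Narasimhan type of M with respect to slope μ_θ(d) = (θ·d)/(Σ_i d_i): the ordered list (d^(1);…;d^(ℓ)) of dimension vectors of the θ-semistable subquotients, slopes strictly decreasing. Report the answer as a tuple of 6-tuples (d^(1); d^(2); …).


Barcode: M ≅ I[1,6], I[2,4], I[3,4], I[6,6]^2. HN layers by μ_θ (4 steps, strictly decreasing):
  μ^(1)=18; μ^(2)=23/2; μ^(3)=-3/2; μ^(4)=-34

((0, 1, 1, 1, 0, 0); (0, 0, 1, 1, 0, 0); (1, 1, 1, 1, 1, 1); (0, 0, 0, 0, 0, 2))


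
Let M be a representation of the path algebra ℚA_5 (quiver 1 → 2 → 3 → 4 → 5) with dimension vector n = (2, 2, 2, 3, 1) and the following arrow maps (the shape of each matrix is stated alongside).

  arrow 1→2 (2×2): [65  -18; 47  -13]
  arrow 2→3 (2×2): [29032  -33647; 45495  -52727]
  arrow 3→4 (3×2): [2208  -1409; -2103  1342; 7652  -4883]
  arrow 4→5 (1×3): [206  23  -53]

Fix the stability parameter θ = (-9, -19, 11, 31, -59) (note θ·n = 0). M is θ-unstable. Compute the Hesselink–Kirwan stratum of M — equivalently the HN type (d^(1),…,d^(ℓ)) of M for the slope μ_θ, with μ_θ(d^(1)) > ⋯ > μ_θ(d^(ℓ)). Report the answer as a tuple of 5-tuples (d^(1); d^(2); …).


Via rank(M_{q-1}∘⋯∘M_p): M ≅ I[1,4], I[1,5], I[4,4].
μ_θ-semistable layers: μ^(1)=31; μ^(2)=11; μ^(3)=-17/3; μ^(4)=-14

((0, 0, 0, 2, 0); (0, 0, 1, 0, 0); (0, 0, 1, 1, 1); (2, 2, 0, 0, 0))


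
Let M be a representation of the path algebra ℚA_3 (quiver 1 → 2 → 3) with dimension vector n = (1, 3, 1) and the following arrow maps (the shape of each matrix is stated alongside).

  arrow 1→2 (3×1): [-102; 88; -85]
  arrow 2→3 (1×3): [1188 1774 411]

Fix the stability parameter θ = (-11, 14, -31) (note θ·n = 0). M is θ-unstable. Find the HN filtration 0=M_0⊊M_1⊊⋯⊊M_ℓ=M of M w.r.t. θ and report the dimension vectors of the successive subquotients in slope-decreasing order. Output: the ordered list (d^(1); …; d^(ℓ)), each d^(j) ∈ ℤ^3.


Barcode: M ≅ I[1,3], I[2,2]^2. HN layers by μ_θ (3 steps, strictly decreasing):
  μ^(1)=14; μ^(2)=-17/2; μ^(3)=-11

((0, 2, 0); (0, 1, 1); (1, 0, 0))


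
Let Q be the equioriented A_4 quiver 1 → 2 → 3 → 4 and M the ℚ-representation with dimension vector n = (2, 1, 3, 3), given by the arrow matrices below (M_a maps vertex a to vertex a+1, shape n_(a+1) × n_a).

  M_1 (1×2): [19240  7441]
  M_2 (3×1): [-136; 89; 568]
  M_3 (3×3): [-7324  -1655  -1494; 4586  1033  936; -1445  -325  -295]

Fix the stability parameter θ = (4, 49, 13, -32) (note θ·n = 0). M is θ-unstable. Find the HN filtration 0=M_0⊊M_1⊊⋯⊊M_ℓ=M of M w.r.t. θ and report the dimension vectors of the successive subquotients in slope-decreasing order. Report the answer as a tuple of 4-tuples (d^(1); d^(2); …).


Barcode: M ≅ I[1,1], I[1,4], I[3,3], I[3,4], I[4,4]. HN layers by μ_θ (5 steps, strictly decreasing):
  μ^(1)=13; μ^(2)=10; μ^(3)=4; μ^(4)=-19/2; μ^(5)=-32

((0, 0, 1, 0); (0, 1, 1, 1); (2, 0, 0, 0); (0, 0, 1, 1); (0, 0, 0, 1))


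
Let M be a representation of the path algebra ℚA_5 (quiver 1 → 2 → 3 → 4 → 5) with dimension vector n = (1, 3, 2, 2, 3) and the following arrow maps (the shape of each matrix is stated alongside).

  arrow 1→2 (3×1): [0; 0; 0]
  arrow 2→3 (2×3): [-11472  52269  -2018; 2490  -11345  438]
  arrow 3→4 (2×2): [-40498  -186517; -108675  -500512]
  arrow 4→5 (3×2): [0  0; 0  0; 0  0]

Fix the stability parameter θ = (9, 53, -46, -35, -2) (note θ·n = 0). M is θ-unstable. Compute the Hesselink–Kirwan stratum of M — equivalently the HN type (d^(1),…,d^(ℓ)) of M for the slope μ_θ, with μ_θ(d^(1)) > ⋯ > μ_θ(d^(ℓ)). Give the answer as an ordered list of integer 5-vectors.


Via rank(M_{q-1}∘⋯∘M_p): M ≅ I[1,1], I[2,2], I[2,4]^2, I[5,5]^3.
μ_θ-semistable layers: μ^(1)=53; μ^(2)=9; μ^(3)=-2; μ^(4)=-28/3

((0, 1, 0, 0, 0); (1, 0, 0, 0, 0); (0, 0, 0, 0, 3); (0, 2, 2, 2, 0))


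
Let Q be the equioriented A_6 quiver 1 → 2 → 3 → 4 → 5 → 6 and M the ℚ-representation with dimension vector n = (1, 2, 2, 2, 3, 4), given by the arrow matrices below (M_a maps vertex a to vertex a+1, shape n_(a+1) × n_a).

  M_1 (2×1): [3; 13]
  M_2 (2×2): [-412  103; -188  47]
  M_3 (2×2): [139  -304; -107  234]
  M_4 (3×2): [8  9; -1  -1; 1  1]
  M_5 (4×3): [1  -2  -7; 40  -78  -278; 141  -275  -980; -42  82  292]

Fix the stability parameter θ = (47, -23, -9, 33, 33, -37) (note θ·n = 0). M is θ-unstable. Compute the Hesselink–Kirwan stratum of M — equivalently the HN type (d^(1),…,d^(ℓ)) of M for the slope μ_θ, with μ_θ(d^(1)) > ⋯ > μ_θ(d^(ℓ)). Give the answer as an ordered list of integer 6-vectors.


Barcode: M ≅ I[1,6], I[2,2], I[3,5], I[5,6], I[6,6]^2. HN layers by μ_θ (7 steps, strictly decreasing):
  μ^(1)=33; μ^(2)=29/3; μ^(3)=5; μ^(4)=-2; μ^(5)=-9; μ^(6)=-23; μ^(7)=-37

((0, 0, 0, 1, 1, 0); (0, 0, 0, 1, 1, 1); (1, 1, 1, 0, 0, 0); (0, 0, 0, 0, 1, 1); (0, 0, 1, 0, 0, 0); (0, 1, 0, 0, 0, 0); (0, 0, 0, 0, 0, 2))


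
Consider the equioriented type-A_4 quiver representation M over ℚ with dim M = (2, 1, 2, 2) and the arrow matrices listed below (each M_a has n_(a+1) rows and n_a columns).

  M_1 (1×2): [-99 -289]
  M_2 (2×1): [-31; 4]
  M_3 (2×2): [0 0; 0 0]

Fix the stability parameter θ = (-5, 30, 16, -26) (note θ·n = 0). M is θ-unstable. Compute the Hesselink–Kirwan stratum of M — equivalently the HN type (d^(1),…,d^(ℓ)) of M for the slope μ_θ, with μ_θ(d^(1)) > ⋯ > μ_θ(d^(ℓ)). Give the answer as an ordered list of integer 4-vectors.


Via rank(M_{q-1}∘⋯∘M_p): M ≅ I[1,1], I[1,3], I[3,3], I[4,4]^2.
μ_θ-semistable layers: μ^(1)=23; μ^(2)=16; μ^(3)=-5; μ^(4)=-26

((0, 1, 1, 0); (0, 0, 1, 0); (2, 0, 0, 0); (0, 0, 0, 2))


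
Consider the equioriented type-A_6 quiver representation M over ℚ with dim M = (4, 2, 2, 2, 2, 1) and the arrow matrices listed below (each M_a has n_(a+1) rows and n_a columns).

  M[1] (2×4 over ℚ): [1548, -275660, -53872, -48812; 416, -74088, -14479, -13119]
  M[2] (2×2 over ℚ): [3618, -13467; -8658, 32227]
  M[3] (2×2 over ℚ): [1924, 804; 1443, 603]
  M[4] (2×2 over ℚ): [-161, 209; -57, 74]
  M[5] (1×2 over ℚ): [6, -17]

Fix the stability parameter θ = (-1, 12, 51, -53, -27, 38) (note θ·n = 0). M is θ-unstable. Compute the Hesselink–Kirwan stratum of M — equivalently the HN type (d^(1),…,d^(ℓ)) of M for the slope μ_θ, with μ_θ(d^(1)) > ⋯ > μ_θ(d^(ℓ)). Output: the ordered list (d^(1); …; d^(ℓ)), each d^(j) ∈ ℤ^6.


Via rank(M_{q-1}∘⋯∘M_p): M ≅ I[1,1]^2, I[1,2], I[1,3], I[3,5], I[4,6].
μ_θ-semistable layers: μ^(1)=51; μ^(2)=38; μ^(3)=12; μ^(4)=-1; μ^(5)=-29/3; μ^(6)=-27; μ^(7)=-53

((0, 0, 1, 0, 0, 0); (0, 0, 0, 0, 0, 1); (0, 2, 0, 0, 0, 0); (4, 0, 0, 0, 0, 0); (0, 0, 1, 1, 1, 0); (0, 0, 0, 0, 1, 0); (0, 0, 0, 1, 0, 0))


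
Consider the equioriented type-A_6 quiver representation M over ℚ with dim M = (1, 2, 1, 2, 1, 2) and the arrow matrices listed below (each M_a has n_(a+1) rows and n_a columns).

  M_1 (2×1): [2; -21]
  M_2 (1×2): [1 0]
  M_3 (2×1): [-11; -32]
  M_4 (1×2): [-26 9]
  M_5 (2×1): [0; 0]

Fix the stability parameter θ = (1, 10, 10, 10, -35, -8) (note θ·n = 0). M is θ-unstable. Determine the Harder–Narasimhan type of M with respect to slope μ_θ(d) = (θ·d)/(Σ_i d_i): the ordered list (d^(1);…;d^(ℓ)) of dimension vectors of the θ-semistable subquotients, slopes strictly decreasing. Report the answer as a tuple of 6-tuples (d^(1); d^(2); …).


Interval decomposition of M: I[1,5], I[2,2], I[4,4], I[6,6]^2.
HN type (ℓ=3): μ^(1)=10; μ^(2)=-4/5; μ^(3)=-8

((0, 1, 0, 1, 0, 0); (1, 1, 1, 1, 1, 0); (0, 0, 0, 0, 0, 2))


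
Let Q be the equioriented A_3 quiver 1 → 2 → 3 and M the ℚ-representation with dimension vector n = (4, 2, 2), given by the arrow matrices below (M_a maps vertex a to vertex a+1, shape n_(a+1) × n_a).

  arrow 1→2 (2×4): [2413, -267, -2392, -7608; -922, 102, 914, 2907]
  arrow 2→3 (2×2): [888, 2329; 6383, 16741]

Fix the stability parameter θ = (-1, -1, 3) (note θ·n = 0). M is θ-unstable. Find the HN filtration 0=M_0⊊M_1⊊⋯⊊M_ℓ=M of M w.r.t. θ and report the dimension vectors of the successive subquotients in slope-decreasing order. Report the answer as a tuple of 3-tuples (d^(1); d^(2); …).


Interval decomposition of M: I[1,1]^2, I[1,3]^2.
HN type (ℓ=2): μ^(1)=3; μ^(2)=-1

((0, 0, 2); (4, 2, 0))


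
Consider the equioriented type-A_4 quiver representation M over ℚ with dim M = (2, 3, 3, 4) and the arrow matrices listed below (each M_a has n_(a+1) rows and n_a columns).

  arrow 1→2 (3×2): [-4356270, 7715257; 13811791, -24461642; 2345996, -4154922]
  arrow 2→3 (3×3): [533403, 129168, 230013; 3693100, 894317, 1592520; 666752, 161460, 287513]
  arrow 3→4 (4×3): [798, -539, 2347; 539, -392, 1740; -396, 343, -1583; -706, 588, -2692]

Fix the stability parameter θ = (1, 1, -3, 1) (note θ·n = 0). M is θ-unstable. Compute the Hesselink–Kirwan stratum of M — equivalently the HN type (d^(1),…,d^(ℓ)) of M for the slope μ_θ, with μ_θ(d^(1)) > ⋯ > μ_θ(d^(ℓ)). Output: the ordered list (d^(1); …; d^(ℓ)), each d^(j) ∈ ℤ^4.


Via rank(M_{q-1}∘⋯∘M_p): M ≅ I[1,4]^2, I[2,3], I[4,4]^2.
μ_θ-semistable layers: μ^(1)=1; μ^(2)=-1/3; μ^(3)=-1

((0, 0, 0, 4); (2, 2, 2, 0); (0, 1, 1, 0))


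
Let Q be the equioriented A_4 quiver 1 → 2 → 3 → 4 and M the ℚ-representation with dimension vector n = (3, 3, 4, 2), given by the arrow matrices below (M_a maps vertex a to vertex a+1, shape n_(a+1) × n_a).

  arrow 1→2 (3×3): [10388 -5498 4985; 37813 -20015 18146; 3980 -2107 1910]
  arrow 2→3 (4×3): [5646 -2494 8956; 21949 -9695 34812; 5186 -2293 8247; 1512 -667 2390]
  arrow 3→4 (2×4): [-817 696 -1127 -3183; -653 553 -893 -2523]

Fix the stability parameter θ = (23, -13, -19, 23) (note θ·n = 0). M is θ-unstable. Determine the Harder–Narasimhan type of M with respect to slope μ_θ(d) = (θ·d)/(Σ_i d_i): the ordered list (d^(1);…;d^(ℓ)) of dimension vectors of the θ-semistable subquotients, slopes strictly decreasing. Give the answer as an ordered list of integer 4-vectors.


Via rank(M_{q-1}∘⋯∘M_p): M ≅ I[1,3], I[1,4]^2, I[3,3].
μ_θ-semistable layers: μ^(1)=23; μ^(2)=-3; μ^(3)=-19

((0, 0, 0, 2); (3, 3, 3, 0); (0, 0, 1, 0))


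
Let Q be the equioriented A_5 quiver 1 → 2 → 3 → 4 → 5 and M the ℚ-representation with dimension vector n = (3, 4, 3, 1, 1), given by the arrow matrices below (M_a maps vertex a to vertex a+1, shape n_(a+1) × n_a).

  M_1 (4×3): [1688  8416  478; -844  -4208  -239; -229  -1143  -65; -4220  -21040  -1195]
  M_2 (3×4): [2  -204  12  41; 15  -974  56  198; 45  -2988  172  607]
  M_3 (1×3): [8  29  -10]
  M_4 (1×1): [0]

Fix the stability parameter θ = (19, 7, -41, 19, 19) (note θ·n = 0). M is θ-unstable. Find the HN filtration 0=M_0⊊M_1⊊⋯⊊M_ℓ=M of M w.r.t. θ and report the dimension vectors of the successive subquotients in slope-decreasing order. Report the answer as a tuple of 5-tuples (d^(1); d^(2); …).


Barcode: M ≅ I[1,1], I[1,2], I[1,3], I[2,3], I[2,4], I[5,5]. HN layers by μ_θ (4 steps, strictly decreasing):
  μ^(1)=19; μ^(2)=13; μ^(3)=-5; μ^(4)=-17

((1, 0, 0, 1, 1); (1, 1, 0, 0, 0); (1, 1, 1, 0, 0); (0, 2, 2, 0, 0))


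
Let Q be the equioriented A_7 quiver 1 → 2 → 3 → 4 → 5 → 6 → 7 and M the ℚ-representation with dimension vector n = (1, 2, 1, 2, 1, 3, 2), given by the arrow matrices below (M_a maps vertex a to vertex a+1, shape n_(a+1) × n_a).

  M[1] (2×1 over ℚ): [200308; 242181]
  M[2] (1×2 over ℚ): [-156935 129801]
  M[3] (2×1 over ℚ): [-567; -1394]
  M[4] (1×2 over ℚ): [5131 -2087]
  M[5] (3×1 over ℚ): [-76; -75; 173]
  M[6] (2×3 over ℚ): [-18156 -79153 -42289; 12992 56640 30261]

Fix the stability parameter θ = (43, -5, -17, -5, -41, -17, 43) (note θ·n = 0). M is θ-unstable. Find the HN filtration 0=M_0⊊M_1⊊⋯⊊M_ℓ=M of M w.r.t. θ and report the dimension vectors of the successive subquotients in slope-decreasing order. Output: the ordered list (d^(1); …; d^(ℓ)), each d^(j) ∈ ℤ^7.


Via rank(M_{q-1}∘⋯∘M_p): M ≅ I[1,7], I[2,2], I[4,4], I[6,6], I[6,7].
μ_θ-semistable layers: μ^(1)=43; μ^(2)=-5; μ^(3)=-7; μ^(4)=-17

((0, 0, 0, 0, 0, 0, 2); (0, 1, 0, 1, 0, 0, 0); (1, 1, 1, 1, 1, 1, 0); (0, 0, 0, 0, 0, 2, 0))


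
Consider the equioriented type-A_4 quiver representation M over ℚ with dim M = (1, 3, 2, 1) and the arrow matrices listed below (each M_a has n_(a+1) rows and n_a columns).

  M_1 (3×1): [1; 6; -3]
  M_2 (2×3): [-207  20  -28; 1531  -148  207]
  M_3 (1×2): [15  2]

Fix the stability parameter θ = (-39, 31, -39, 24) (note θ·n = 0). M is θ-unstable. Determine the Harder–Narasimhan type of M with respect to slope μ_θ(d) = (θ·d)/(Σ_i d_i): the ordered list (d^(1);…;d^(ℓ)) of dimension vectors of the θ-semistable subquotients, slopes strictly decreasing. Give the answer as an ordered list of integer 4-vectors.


Via rank(M_{q-1}∘⋯∘M_p): M ≅ I[1,4], I[2,2], I[2,3].
μ_θ-semistable layers: μ^(1)=31; μ^(2)=24; μ^(3)=-4; μ^(4)=-39

((0, 1, 0, 0); (0, 0, 0, 1); (0, 2, 2, 0); (1, 0, 0, 0))


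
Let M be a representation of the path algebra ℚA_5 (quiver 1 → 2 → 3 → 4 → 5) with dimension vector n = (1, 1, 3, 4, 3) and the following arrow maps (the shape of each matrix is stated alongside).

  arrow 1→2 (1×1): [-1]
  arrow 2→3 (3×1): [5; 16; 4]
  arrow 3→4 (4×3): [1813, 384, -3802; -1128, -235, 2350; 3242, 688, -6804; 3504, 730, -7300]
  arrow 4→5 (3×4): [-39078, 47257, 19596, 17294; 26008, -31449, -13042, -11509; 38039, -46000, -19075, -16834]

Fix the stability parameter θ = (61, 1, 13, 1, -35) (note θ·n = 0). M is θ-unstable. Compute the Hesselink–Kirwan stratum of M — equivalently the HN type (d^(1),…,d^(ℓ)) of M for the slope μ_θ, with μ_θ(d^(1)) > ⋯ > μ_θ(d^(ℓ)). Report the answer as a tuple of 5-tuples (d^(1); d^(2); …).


Barcode: M ≅ I[1,5], I[3,3], I[3,5], I[4,4], I[4,5]. HN layers by μ_θ (5 steps, strictly decreasing):
  μ^(1)=13; μ^(2)=41/5; μ^(3)=1; μ^(4)=-7; μ^(5)=-17

((0, 0, 1, 0, 0); (1, 1, 1, 1, 1); (0, 0, 0, 1, 0); (0, 0, 1, 1, 1); (0, 0, 0, 1, 1))


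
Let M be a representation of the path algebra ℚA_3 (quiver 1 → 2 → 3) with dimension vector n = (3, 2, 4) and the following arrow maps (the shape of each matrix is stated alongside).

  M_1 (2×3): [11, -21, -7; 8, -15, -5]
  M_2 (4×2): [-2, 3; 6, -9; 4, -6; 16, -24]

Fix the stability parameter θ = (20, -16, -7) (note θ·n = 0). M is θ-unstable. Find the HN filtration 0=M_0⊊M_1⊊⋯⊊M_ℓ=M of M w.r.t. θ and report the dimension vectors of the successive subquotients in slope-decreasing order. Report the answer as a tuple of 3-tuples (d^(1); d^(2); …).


Interval decomposition of M: I[1,1], I[1,2], I[1,3], I[3,3]^3.
HN type (ℓ=4): μ^(1)=20; μ^(2)=2; μ^(3)=-1; μ^(4)=-7

((1, 0, 0); (1, 1, 0); (1, 1, 1); (0, 0, 3))


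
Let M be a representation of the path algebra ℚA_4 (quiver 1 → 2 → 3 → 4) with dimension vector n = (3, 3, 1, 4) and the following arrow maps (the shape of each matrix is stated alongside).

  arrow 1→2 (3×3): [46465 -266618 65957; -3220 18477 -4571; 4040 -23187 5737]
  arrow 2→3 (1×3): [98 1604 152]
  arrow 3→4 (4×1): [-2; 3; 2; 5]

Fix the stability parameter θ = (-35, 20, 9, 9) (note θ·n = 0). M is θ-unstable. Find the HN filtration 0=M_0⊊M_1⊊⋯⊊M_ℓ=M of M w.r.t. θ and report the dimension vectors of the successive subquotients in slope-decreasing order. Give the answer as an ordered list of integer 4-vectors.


Via rank(M_{q-1}∘⋯∘M_p): M ≅ I[1,1], I[1,2], I[1,4], I[2,2], I[4,4]^3.
μ_θ-semistable layers: μ^(1)=20; μ^(2)=38/3; μ^(3)=9; μ^(4)=-35

((0, 2, 0, 0); (0, 1, 1, 1); (0, 0, 0, 3); (3, 0, 0, 0))


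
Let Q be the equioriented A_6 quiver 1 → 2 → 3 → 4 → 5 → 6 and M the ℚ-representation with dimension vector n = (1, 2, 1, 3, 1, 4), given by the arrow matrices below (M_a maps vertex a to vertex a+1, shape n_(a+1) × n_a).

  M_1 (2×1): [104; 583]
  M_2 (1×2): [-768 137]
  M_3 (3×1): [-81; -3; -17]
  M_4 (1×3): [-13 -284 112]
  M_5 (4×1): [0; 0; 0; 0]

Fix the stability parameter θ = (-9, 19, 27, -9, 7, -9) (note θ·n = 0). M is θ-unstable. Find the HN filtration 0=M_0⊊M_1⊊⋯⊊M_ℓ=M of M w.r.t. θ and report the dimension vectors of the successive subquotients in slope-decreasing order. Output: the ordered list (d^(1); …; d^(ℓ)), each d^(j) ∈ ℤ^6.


Barcode: M ≅ I[1,5], I[2,2], I[4,4]^2, I[6,6]^4. HN layers by μ_θ (3 steps, strictly decreasing):
  μ^(1)=19; μ^(2)=11; μ^(3)=-9

((0, 1, 0, 0, 0, 0); (0, 1, 1, 1, 1, 0); (1, 0, 0, 2, 0, 4))


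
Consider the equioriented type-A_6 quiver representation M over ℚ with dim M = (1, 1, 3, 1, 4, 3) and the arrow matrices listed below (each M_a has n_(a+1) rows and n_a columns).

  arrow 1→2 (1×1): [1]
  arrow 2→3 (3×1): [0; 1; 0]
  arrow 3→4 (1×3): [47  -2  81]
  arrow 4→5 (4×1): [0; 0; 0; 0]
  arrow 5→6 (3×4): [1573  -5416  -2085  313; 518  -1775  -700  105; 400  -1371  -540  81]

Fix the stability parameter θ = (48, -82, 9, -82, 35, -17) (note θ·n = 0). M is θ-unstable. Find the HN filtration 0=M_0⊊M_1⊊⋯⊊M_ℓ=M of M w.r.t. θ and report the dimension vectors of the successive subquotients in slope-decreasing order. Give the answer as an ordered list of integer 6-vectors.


Via rank(M_{q-1}∘⋯∘M_p): M ≅ I[1,4], I[3,3]^2, I[5,5], I[5,6]^3.
μ_θ-semistable layers: μ^(1)=35; μ^(2)=9; μ^(3)=-107/4

((0, 0, 0, 0, 1, 0); (0, 0, 2, 0, 3, 3); (1, 1, 1, 1, 0, 0))


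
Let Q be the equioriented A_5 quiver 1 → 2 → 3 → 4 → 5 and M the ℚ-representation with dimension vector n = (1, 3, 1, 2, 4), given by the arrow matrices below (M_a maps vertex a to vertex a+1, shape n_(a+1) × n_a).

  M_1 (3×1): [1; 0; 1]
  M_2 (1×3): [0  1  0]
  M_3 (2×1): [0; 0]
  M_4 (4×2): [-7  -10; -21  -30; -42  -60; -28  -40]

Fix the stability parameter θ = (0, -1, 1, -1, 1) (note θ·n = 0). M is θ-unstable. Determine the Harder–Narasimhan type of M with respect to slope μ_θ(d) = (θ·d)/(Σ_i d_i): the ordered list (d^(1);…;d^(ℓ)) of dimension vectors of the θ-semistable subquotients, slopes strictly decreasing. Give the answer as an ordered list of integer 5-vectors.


Interval decomposition of M: I[1,2], I[2,2], I[2,3], I[4,4], I[4,5], I[5,5]^3.
HN type (ℓ=3): μ^(1)=1; μ^(2)=-1/2; μ^(3)=-1

((0, 0, 1, 0, 4); (1, 1, 0, 0, 0); (0, 2, 0, 2, 0))


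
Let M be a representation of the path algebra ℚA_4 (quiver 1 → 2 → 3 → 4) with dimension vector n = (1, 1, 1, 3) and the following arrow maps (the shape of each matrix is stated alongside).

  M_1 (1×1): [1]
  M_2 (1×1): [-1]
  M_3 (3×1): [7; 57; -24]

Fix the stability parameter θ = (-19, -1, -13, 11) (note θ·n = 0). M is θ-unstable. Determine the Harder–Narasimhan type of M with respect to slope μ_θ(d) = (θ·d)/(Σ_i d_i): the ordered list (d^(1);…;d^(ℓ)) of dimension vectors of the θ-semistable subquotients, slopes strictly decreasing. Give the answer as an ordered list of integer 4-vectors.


Via rank(M_{q-1}∘⋯∘M_p): M ≅ I[1,4], I[4,4]^2.
μ_θ-semistable layers: μ^(1)=11; μ^(2)=-7; μ^(3)=-19

((0, 0, 0, 3); (0, 1, 1, 0); (1, 0, 0, 0))


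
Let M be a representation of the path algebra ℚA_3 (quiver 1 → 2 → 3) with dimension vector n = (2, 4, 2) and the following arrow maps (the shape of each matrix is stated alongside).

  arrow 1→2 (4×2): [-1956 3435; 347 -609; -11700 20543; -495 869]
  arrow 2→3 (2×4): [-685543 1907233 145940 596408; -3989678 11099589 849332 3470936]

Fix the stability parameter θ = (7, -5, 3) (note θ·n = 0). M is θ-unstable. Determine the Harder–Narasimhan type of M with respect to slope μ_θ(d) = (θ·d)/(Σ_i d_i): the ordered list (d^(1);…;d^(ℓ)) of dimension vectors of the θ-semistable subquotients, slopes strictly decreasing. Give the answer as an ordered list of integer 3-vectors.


Via rank(M_{q-1}∘⋯∘M_p): M ≅ I[1,3]^2, I[2,2]^2.
μ_θ-semistable layers: μ^(1)=3; μ^(2)=1; μ^(3)=-5

((0, 0, 2); (2, 2, 0); (0, 2, 0))


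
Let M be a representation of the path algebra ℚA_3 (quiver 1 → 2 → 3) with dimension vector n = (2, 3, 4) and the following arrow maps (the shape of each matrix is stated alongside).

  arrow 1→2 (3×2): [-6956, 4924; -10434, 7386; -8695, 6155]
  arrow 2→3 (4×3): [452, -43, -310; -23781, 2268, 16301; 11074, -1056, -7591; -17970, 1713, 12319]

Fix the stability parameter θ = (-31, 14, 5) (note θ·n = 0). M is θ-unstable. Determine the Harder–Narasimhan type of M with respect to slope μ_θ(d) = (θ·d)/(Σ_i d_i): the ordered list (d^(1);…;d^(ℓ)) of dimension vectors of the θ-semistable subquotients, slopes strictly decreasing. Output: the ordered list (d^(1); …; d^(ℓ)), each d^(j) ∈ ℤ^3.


Barcode: M ≅ I[1,1], I[1,3], I[2,3]^2, I[3,3]. HN layers by μ_θ (3 steps, strictly decreasing):
  μ^(1)=19/2; μ^(2)=5; μ^(3)=-31

((0, 3, 3); (0, 0, 1); (2, 0, 0))


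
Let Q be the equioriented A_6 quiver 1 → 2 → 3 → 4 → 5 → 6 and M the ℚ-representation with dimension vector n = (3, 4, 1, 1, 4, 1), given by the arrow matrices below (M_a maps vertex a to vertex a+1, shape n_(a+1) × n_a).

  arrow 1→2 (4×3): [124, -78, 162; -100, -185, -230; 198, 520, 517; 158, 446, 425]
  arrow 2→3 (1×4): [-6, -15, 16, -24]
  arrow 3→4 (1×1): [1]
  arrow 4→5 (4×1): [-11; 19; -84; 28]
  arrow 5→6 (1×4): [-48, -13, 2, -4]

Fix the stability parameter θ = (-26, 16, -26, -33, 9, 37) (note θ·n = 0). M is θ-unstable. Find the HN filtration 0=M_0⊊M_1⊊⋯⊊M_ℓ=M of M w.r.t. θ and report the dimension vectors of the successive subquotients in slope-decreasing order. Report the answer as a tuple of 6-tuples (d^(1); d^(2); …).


Via rank(M_{q-1}∘⋯∘M_p): M ≅ I[1,1], I[1,2], I[1,6], I[2,2]^2, I[5,5]^3.
μ_θ-semistable layers: μ^(1)=37; μ^(2)=16; μ^(3)=9; μ^(4)=-43/3; μ^(5)=-26

((0, 0, 0, 0, 0, 1); (0, 3, 0, 0, 0, 0); (0, 0, 0, 0, 4, 0); (0, 1, 1, 1, 0, 0); (3, 0, 0, 0, 0, 0))


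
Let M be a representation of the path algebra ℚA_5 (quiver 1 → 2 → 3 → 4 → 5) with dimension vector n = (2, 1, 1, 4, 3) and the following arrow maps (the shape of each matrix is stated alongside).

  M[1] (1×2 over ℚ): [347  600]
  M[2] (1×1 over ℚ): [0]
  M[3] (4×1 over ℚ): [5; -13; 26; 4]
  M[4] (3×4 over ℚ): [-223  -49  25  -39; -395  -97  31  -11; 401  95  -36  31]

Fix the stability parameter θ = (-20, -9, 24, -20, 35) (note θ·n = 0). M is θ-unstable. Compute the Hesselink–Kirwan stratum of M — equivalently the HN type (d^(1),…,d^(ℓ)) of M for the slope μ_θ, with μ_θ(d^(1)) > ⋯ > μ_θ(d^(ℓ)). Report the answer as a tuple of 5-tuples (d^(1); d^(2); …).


Via rank(M_{q-1}∘⋯∘M_p): M ≅ I[1,1], I[1,2], I[3,5], I[4,4], I[4,5]^2.
μ_θ-semistable layers: μ^(1)=35; μ^(2)=2; μ^(3)=-9; μ^(4)=-20

((0, 0, 0, 0, 3); (0, 0, 1, 1, 0); (0, 1, 0, 0, 0); (2, 0, 0, 3, 0))
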